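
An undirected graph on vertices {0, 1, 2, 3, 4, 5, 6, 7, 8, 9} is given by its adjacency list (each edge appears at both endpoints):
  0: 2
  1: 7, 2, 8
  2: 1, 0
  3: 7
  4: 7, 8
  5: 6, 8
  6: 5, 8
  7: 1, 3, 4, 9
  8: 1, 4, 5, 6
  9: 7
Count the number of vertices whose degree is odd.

4

Degrees: 0:1, 1:3, 2:2, 3:1, 4:2, 5:2, 6:2, 7:4, 8:4, 9:1
Odd-degree vertices: 0, 1, 3, 9.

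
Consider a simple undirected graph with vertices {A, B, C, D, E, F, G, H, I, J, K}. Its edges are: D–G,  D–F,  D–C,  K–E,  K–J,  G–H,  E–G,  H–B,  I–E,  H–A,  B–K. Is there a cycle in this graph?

Yes

|V| = 11, |E| = 11, number of components = 1.
One cycle is H-G-E-K-B-H.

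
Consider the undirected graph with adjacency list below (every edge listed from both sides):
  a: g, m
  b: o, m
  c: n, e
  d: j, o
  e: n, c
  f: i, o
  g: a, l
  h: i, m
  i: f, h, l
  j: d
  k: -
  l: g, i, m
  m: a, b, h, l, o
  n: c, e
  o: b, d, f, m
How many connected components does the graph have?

3

Component: {k}
Component: {c, e, n}
Component: {a, b, d, f, g, h, i, j, l, m, o}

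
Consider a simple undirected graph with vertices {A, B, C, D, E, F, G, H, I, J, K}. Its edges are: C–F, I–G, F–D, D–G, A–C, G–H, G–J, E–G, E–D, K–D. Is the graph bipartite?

The cycle E-G-D-E has length 3, which is odd, so the graph is not bipartite.

No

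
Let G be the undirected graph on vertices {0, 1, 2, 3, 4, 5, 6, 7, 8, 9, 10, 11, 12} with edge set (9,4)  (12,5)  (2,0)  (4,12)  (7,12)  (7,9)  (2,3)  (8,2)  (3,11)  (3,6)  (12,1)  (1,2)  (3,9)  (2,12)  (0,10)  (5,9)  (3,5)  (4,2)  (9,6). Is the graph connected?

Starting from 0 and exploring outward reaches every vertex (0, 2, 10, 3, 8, 1, 12, 4, 6, 11, 5, 9, 7); the graph is connected.

Yes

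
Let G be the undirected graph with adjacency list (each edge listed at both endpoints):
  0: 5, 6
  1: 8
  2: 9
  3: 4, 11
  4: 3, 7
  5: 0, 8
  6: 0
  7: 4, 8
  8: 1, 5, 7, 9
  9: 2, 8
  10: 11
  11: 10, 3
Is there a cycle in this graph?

The graph has 12 vertices, 11 edges, and 1 connected component.
A forest on 12 vertices with 1 component has exactly 11 edges, which matches — so no cycle.

No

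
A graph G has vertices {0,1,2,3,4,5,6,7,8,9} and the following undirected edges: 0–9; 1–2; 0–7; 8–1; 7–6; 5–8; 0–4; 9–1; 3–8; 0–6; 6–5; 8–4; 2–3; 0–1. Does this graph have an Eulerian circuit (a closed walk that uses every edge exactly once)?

No

Degrees: 0:5, 1:4, 2:2, 3:2, 4:2, 5:2, 6:3, 7:2, 8:4, 9:2
0, 6 have odd degree; an Eulerian circuit needs every degree to be even, so none exists.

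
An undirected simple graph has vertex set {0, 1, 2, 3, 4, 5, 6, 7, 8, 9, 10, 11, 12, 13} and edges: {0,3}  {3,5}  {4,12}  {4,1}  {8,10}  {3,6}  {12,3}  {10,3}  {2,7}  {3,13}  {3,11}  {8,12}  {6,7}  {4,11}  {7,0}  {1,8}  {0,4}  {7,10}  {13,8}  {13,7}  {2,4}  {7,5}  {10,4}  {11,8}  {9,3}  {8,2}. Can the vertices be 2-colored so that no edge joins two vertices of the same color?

Partition the vertices as {3, 4, 7, 8} vs {0, 1, 2, 5, 6, 9, 10, 11, 12, 13}. Each listed edge has one endpoint in each part, so the graph is bipartite.

Yes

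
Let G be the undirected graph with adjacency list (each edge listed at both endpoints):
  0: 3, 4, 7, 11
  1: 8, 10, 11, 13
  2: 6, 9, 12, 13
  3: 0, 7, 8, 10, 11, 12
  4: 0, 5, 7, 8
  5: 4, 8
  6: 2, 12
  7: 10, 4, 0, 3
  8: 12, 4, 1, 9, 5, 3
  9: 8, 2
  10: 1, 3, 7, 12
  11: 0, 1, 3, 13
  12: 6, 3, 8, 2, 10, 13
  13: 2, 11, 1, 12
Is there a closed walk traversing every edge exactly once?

Degrees: 0:4, 1:4, 2:4, 3:6, 4:4, 5:2, 6:2, 7:4, 8:6, 9:2, 10:4, 11:4, 12:6, 13:4
All degrees are even and the non-isolated vertices are connected — an Eulerian circuit exists.

Yes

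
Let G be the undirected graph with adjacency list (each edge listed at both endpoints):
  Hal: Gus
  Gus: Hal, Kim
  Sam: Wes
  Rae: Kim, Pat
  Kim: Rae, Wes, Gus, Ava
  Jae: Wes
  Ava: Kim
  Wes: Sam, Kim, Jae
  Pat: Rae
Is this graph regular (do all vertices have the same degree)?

Degrees: Hal:1, Gus:2, Sam:1, Rae:2, Kim:4, Jae:1, Ava:1, Wes:3, Pat:1
Vertex Hal has degree 1 while Kim has degree 4, so the graph is not regular.

No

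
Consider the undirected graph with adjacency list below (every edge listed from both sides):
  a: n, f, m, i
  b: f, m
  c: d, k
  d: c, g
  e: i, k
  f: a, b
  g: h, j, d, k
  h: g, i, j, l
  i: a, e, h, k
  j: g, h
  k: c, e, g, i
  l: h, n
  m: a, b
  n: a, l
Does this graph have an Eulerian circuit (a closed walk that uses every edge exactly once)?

Yes

Degrees: a:4, b:2, c:2, d:2, e:2, f:2, g:4, h:4, i:4, j:2, k:4, l:2, m:2, n:2
Every vertex has even degree and the edges form a single connected piece, so an Eulerian circuit exists.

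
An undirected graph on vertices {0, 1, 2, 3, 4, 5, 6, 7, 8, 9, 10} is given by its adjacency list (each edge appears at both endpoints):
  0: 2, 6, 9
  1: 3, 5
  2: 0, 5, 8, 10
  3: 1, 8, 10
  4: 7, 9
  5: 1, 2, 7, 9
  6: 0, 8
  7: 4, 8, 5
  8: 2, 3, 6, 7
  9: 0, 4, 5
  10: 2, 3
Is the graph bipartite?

No

2-5-1-3-10-2 is an odd cycle (length 5), and a bipartite graph can contain only even cycles.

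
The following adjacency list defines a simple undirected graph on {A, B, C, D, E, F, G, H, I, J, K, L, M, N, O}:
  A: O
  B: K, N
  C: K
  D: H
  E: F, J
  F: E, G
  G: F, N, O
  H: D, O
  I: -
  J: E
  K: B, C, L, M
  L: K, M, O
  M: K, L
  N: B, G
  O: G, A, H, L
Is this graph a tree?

|V| = 15, |E| = 15.
It is not connected, so it is not a tree.

No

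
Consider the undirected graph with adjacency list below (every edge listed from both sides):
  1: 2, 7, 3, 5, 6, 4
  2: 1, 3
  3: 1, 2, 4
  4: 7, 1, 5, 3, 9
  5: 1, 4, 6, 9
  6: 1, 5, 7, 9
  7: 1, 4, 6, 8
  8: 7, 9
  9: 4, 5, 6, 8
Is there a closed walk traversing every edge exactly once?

Degrees: 1:6, 2:2, 3:3, 4:5, 5:4, 6:4, 7:4, 8:2, 9:4
Vertices with odd degree: 3, 4. An Eulerian circuit requires all degrees even.

No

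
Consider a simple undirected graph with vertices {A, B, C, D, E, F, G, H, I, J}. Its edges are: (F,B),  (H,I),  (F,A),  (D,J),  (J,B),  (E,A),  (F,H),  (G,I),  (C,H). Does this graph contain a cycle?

|V| = 10, |E| = 9, number of components = 1.
A forest on 10 vertices with 1 component has exactly 9 edges, which matches — so no cycle.

No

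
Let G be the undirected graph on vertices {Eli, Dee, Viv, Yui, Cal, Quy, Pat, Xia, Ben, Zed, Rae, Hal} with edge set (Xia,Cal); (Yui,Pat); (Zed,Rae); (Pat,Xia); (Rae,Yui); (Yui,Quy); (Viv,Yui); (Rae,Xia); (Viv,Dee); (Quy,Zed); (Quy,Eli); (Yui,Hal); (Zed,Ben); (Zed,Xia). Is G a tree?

No

|V| = 12, |E| = 14.
A tree on 12 vertices has exactly 11 edges; this graph has 14, so it contains a cycle and is not a tree.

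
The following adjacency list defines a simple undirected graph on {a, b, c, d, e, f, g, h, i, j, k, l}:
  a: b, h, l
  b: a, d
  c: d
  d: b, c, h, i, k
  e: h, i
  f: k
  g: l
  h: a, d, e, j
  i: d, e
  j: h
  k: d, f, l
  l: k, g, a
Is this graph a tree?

No

The graph has 12 vertices and 14 edges.
A tree on 12 vertices has exactly 11 edges; this graph has 14, so it contains a cycle and is not a tree.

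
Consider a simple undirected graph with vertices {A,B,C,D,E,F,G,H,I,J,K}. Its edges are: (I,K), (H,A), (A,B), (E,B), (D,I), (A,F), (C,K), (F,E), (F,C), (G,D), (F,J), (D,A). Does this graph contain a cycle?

The graph has 11 vertices, 12 edges, and 1 connected component.
One cycle is A-F-C-K-I-D-A.

Yes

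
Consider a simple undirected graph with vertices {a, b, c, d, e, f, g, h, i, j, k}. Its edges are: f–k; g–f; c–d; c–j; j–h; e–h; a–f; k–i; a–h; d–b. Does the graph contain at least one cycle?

No

The graph has 11 vertices, 10 edges, and 1 connected component.
A forest on 11 vertices with 1 component has exactly 10 edges, which matches — so no cycle.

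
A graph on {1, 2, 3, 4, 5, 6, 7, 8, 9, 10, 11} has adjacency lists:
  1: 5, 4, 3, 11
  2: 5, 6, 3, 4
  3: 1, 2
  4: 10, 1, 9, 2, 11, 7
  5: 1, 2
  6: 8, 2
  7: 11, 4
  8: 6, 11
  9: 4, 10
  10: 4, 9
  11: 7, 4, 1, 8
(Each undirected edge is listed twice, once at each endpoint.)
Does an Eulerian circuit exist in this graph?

Yes

Degrees: 1:4, 2:4, 3:2, 4:6, 5:2, 6:2, 7:2, 8:2, 9:2, 10:2, 11:4
All degrees are even and the non-isolated vertices are connected — an Eulerian circuit exists.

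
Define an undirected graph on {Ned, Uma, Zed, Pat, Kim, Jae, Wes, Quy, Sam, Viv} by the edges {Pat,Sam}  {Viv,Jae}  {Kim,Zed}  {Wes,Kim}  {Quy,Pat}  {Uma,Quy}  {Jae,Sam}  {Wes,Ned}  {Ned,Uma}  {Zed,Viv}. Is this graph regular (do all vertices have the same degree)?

Yes

Degrees: Ned:2, Uma:2, Zed:2, Pat:2, Kim:2, Jae:2, Wes:2, Quy:2, Sam:2, Viv:2
Every vertex has degree 2, so the graph is 2-regular.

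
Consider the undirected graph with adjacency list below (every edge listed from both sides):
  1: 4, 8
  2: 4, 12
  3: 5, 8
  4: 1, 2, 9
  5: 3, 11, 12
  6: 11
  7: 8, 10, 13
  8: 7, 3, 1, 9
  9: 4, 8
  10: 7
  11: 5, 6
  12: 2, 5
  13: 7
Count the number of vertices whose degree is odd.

Degrees: 1:2, 2:2, 3:2, 4:3, 5:3, 6:1, 7:3, 8:4, 9:2, 10:1, 11:2, 12:2, 13:1
Odd-degree vertices: 4, 5, 6, 7, 10, 13.

6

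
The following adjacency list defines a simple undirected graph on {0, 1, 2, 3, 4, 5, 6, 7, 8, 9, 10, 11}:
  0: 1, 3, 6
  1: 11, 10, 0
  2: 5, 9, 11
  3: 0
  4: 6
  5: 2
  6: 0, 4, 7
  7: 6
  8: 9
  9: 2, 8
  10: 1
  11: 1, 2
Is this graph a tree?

The graph has 12 vertices and 11 edges.
Connected and |E| = |V| - 1, which characterizes a tree.

Yes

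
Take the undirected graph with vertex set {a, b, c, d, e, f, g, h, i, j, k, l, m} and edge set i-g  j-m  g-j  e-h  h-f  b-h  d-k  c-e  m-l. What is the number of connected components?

Component: {a}
Component: {d, k}
Component: {b, c, e, f, h}
Component: {g, i, j, l, m}

4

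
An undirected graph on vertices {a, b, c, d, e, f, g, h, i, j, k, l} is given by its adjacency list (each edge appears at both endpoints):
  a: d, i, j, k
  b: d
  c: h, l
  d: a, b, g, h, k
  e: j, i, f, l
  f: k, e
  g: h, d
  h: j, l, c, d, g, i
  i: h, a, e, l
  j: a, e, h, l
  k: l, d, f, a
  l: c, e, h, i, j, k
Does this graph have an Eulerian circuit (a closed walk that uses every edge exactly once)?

No

Degrees: a:4, b:1, c:2, d:5, e:4, f:2, g:2, h:6, i:4, j:4, k:4, l:6
b, d have odd degree; an Eulerian circuit needs every degree to be even, so none exists.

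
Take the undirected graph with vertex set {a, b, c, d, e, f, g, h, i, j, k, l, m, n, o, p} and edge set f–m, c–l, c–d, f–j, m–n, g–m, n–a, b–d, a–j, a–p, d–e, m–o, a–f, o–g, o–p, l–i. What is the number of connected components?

4

Component: {h}
Component: {k}
Component: {b, c, d, e, i, l}
Component: {a, f, g, j, m, n, o, p}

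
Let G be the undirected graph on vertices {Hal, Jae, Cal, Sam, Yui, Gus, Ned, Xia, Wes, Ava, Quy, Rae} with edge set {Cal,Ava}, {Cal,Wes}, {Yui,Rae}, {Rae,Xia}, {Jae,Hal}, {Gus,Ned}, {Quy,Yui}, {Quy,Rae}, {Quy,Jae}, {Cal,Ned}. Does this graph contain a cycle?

Yes

|V| = 12, |E| = 10, number of components = 3.
One cycle is Quy-Rae-Yui-Quy.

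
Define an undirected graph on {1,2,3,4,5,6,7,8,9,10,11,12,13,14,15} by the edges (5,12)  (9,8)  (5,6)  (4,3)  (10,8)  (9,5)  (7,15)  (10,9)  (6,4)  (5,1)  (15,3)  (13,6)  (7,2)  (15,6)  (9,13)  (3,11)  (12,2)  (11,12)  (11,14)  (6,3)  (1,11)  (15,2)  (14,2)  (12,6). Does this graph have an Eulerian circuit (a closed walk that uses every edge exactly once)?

Yes

Degrees: 1:2, 2:4, 3:4, 4:2, 5:4, 6:6, 7:2, 8:2, 9:4, 10:2, 11:4, 12:4, 13:2, 14:2, 15:4
All degrees are even and the non-isolated vertices are connected — an Eulerian circuit exists.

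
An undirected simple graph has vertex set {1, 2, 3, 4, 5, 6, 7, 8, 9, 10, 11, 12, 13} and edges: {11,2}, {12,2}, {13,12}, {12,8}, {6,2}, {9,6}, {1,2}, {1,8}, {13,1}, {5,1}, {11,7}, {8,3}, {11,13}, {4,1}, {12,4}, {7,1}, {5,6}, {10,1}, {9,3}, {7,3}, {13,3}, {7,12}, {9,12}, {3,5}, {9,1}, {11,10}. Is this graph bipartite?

Yes

A valid 2-coloring puts {2, 4, 5, 7, 8, 9, 10, 13} on one side and {1, 3, 6, 11, 12} on the other; every edge crosses between the two sides.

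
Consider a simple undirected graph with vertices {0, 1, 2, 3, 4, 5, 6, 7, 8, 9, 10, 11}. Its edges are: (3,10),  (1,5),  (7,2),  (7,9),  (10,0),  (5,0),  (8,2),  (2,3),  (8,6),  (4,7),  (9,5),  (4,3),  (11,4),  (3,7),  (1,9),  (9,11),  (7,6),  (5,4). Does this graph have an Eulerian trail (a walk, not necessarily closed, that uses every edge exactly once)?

Yes

Degrees: 0:2, 1:2, 2:3, 3:4, 4:4, 5:4, 6:2, 7:5, 8:2, 9:4, 10:2, 11:2
Odd-degree vertices: 2, 7 (2 total).
With 2 odd-degree vertices and all edges in one connected piece, an Eulerian trail exists (from 2 to 7).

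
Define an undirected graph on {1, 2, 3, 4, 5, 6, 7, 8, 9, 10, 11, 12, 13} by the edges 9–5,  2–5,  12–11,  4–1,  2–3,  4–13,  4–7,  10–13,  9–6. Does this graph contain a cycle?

The graph has 13 vertices, 9 edges, and 4 connected components.
Since 9 = 13 - 4, the graph is a forest and contains no cycle.

No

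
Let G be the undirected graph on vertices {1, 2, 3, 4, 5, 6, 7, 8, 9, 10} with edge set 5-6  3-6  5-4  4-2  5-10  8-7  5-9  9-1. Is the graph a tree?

|V| = 10, |E| = 8.
It is not connected, so it is not a tree.

No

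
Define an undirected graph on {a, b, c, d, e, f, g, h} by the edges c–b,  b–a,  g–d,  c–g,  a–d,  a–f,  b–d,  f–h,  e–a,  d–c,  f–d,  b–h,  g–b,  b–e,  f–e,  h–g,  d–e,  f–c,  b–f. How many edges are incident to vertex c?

4

Neighbors of c: b, d, f, g.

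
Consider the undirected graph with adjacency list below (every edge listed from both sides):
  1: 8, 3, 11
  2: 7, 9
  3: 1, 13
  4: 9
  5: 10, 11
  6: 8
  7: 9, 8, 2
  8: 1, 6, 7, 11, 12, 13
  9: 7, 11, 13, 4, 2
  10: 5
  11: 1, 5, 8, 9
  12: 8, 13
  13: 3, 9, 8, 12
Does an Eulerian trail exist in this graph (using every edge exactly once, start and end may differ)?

Degrees: 1:3, 2:2, 3:2, 4:1, 5:2, 6:1, 7:3, 8:6, 9:5, 10:1, 11:4, 12:2, 13:4
Odd-degree vertices: 1, 4, 6, 7, 9, 10 (6 total).
With 6 odd-degree vertices (more than two), no single trail can use every edge.

No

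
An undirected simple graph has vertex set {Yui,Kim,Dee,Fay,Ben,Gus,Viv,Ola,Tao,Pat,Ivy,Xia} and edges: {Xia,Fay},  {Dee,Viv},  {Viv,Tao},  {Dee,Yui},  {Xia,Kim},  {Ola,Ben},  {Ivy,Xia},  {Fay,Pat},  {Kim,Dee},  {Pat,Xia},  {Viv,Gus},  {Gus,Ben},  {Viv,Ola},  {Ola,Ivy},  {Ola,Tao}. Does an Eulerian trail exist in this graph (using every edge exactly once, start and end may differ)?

Yes

Degrees: Yui:1, Kim:2, Dee:3, Fay:2, Ben:2, Gus:2, Viv:4, Ola:4, Tao:2, Pat:2, Ivy:2, Xia:4
Odd-degree vertices: Yui, Dee (2 total).
The non-isolated vertices are connected and exactly 2 have odd degree, so an Eulerian trail exists (from Yui to Dee).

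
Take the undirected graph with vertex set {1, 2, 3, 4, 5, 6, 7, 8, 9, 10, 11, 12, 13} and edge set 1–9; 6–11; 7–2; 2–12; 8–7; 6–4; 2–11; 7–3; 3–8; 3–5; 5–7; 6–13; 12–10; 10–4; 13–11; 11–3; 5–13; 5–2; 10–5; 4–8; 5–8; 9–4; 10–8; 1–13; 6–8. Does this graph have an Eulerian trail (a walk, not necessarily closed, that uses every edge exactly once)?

Yes

Degrees: 1:2, 2:4, 3:4, 4:4, 5:6, 6:4, 7:4, 8:6, 9:2, 10:4, 11:4, 12:2, 13:4
Odd-degree vertices: none (0 total).
The non-isolated vertices are connected and exactly 0 have odd degree, so an Eulerian trail exists.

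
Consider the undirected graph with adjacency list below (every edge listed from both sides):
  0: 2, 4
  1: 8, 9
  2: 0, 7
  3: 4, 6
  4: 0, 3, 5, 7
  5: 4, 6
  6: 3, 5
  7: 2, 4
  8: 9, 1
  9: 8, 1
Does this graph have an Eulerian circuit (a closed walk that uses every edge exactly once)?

Degrees: 0:2, 1:2, 2:2, 3:2, 4:4, 5:2, 6:2, 7:2, 8:2, 9:2
All degrees are even, but the edges lie in more than one component, so no single closed walk can cover them all.

No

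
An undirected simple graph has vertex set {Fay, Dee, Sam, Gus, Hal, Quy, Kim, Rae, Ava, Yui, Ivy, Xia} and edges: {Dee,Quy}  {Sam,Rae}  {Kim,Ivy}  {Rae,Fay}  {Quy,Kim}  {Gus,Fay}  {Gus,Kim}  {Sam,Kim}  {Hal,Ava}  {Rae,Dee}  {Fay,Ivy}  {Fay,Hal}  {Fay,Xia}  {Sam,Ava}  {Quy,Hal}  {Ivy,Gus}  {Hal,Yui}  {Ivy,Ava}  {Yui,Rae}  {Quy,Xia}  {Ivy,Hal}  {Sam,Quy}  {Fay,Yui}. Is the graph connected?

Yes

A breadth-first search from Fay visits Fay, Hal, Yui, Ivy, Rae, Xia, Gus, Quy, Ava, Kim, Sam, Dee — all 12 vertices — so the graph is connected.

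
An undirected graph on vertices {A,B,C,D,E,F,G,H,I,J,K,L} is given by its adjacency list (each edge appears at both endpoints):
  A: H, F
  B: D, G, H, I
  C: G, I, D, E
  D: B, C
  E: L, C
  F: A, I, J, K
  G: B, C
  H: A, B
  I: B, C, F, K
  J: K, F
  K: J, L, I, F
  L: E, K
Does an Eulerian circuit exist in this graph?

Yes

Degrees: A:2, B:4, C:4, D:2, E:2, F:4, G:2, H:2, I:4, J:2, K:4, L:2
All degrees are even and the non-isolated vertices are connected — an Eulerian circuit exists.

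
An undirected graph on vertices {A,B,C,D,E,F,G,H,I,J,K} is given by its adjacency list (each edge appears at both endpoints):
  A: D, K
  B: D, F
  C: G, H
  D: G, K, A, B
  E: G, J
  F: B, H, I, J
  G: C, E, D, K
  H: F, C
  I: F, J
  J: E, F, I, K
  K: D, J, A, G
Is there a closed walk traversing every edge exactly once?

Degrees: A:2, B:2, C:2, D:4, E:2, F:4, G:4, H:2, I:2, J:4, K:4
All degrees are even and the non-isolated vertices are connected — an Eulerian circuit exists.

Yes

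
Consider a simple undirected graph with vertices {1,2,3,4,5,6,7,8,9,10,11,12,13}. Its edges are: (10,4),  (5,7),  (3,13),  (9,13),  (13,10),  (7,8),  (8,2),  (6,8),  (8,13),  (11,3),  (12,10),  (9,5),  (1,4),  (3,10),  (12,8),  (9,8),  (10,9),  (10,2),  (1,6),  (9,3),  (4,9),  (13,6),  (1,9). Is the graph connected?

Yes

Starting from 1 and exploring outward reaches every vertex (1, 9, 4, 6, 10, 13, 3, 5, 8, 2, 12, 11, 7); the graph is connected.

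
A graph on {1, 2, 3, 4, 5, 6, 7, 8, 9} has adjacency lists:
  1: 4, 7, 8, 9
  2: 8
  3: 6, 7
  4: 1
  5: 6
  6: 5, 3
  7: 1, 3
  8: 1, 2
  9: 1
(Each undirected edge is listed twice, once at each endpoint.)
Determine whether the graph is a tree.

Yes

|V| = 9, |E| = 8.
It is connected with exactly 8 edges, hence acyclic — it is a tree.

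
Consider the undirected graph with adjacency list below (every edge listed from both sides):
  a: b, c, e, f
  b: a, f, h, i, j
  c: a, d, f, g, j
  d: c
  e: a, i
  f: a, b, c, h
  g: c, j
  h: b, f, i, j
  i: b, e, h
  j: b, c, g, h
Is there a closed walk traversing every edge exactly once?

No

Degrees: a:4, b:5, c:5, d:1, e:2, f:4, g:2, h:4, i:3, j:4
b, c, d, i have odd degree; an Eulerian circuit needs every degree to be even, so none exists.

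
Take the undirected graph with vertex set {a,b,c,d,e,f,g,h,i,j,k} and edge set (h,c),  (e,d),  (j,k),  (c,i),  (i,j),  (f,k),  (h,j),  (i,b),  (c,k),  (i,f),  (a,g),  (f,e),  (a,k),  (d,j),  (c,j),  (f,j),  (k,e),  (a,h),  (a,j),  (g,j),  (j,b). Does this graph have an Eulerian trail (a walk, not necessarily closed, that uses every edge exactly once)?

Degrees: a:4, b:2, c:4, d:2, e:3, f:4, g:2, h:3, i:4, j:9, k:5
Odd-degree vertices: e, h, j, k (4 total).
With 4 odd-degree vertices (more than two), no single trail can use every edge.

No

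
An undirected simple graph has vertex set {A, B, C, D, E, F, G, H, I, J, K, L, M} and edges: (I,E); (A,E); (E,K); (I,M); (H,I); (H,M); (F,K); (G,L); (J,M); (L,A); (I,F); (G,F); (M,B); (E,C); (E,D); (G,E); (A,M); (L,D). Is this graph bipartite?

The cycle H-I-M-H has length 3, which is odd, so the graph is not bipartite.

No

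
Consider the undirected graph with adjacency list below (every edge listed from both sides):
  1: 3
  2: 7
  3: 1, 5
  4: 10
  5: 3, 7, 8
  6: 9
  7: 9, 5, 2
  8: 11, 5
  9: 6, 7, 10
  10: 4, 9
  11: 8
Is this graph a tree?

Yes

The graph has 11 vertices and 10 edges.
Connected and |E| = |V| - 1, which characterizes a tree.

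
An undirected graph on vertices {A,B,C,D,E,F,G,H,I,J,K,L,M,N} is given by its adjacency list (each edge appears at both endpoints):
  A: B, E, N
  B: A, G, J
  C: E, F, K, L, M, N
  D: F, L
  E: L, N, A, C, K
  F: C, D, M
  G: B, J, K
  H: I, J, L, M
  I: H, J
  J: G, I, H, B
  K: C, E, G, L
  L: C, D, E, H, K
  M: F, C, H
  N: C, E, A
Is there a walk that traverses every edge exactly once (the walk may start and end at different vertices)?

No

Degrees: A:3, B:3, C:6, D:2, E:5, F:3, G:3, H:4, I:2, J:4, K:4, L:5, M:3, N:3
Odd-degree vertices: A, B, E, F, G, L, M, N (8 total).
An Eulerian trail requires 0 or 2 odd-degree vertices; here there are 8.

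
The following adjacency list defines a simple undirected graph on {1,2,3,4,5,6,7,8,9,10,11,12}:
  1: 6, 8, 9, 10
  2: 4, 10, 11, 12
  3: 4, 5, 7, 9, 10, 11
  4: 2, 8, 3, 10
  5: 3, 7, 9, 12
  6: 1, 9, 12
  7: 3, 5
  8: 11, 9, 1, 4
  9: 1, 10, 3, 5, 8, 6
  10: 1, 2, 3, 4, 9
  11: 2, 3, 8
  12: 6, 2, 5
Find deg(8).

Neighbors of 8: 1, 4, 9, 11.

4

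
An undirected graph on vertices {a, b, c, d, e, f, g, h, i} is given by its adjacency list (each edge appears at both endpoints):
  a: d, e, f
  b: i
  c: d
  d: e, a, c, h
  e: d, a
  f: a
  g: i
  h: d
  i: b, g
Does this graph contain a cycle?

Yes

The graph has 9 vertices, 8 edges, and 2 connected components.
One cycle is a-d-e-a.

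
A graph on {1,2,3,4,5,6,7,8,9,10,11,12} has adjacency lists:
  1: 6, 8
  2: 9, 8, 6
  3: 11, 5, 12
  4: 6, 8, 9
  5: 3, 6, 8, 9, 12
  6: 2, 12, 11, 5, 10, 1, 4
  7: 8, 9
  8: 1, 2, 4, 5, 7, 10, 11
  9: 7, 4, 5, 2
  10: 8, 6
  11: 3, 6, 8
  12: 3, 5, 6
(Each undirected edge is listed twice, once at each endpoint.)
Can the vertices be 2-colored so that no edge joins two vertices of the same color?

No

3-5-12-3 is an odd cycle (length 3), and a bipartite graph can contain only even cycles.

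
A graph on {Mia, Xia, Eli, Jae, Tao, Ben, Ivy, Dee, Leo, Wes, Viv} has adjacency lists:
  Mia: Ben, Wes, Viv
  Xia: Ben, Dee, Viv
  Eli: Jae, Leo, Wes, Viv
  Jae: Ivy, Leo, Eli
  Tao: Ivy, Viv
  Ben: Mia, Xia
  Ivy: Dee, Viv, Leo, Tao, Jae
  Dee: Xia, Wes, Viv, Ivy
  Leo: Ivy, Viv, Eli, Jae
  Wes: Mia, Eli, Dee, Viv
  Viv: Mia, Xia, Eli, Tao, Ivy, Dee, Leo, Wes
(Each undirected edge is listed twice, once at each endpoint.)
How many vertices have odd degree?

4

Degrees: Mia:3, Xia:3, Eli:4, Jae:3, Tao:2, Ben:2, Ivy:5, Dee:4, Leo:4, Wes:4, Viv:8
Odd-degree vertices: Mia, Xia, Jae, Ivy.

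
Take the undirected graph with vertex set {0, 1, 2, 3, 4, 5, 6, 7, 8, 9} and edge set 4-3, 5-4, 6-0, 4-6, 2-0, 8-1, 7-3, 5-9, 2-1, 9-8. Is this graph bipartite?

A valid 2-coloring puts {2, 3, 5, 6, 8} on one side and {0, 1, 4, 7, 9} on the other; every edge crosses between the two sides.

Yes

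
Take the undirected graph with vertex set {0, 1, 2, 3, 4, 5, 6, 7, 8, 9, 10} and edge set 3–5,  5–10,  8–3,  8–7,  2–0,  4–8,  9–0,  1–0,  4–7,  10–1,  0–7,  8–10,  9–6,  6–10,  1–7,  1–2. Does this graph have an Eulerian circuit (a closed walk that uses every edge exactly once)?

Yes

Degrees: 0:4, 1:4, 2:2, 3:2, 4:2, 5:2, 6:2, 7:4, 8:4, 9:2, 10:4
Every vertex has even degree and the edges form a single connected piece, so an Eulerian circuit exists.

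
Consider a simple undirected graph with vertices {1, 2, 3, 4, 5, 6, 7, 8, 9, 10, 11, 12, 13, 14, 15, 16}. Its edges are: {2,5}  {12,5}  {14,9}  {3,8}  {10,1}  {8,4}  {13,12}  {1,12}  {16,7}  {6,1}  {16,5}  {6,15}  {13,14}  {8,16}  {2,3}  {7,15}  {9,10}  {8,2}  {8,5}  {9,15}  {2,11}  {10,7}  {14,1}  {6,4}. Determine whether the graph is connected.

Yes

Starting from 1 and exploring outward reaches every vertex (1, 6, 12, 10, 14, 15, 4, 13, 5, 7, 9, 8, 16, 2, 3, 11); the graph is connected.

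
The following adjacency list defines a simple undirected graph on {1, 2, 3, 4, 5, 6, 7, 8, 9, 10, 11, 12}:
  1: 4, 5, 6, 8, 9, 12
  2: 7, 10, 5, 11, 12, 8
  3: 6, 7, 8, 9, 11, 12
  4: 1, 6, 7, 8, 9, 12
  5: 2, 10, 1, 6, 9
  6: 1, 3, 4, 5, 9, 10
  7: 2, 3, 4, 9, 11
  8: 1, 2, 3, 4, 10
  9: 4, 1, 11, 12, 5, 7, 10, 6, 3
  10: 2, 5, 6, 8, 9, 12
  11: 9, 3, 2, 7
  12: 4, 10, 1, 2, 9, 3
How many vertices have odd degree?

4

Degrees: 1:6, 2:6, 3:6, 4:6, 5:5, 6:6, 7:5, 8:5, 9:9, 10:6, 11:4, 12:6
Odd-degree vertices: 5, 7, 8, 9.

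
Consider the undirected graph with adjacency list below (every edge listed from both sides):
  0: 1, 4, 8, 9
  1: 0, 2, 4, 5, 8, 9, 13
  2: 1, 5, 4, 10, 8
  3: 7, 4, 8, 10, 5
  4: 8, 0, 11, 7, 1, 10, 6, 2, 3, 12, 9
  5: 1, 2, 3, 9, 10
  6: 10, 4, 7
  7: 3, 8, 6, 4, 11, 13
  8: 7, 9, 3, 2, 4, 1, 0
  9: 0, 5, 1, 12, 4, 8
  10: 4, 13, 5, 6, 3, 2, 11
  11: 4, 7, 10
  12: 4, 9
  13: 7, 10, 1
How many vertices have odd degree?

10

Degrees: 0:4, 1:7, 2:5, 3:5, 4:11, 5:5, 6:3, 7:6, 8:7, 9:6, 10:7, 11:3, 12:2, 13:3
Odd-degree vertices: 1, 2, 3, 4, 5, 6, 8, 10, 11, 13.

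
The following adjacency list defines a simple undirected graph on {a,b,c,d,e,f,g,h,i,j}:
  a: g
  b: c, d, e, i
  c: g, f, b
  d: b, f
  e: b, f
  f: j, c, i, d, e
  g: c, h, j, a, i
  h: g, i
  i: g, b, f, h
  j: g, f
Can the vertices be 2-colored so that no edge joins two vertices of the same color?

The cycle h-i-g-h has length 3, which is odd, so the graph is not bipartite.

No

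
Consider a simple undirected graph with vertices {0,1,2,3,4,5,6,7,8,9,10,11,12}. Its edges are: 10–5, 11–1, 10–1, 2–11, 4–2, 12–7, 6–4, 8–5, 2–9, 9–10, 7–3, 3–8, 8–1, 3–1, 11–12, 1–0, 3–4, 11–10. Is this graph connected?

Starting from 0 and exploring outward reaches every vertex (0, 1, 10, 3, 11, 8, 9, 5, 4, 7, 2, 12, 6); the graph is connected.

Yes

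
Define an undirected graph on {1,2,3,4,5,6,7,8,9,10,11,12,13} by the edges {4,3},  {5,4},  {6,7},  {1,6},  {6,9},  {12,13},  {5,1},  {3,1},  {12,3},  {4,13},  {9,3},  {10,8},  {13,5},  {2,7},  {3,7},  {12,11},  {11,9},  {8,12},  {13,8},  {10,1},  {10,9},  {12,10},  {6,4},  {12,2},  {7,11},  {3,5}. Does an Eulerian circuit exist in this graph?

Degrees: 1:4, 2:2, 3:6, 4:4, 5:4, 6:4, 7:4, 8:3, 9:4, 10:4, 11:3, 12:6, 13:4
8, 11 have odd degree; an Eulerian circuit needs every degree to be even, so none exists.

No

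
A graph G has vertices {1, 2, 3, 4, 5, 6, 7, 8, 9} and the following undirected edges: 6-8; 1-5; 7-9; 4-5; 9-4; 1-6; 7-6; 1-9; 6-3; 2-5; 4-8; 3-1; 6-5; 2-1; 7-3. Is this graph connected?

Yes

Starting from 1 and exploring outward reaches every vertex (1, 5, 2, 9, 6, 3, 4, 7, 8); the graph is connected.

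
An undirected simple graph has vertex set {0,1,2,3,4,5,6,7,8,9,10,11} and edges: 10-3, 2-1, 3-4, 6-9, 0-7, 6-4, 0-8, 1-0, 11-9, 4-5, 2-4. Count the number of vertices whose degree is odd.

6

Degrees: 0:3, 1:2, 2:2, 3:2, 4:4, 5:1, 6:2, 7:1, 8:1, 9:2, 10:1, 11:1
Odd-degree vertices: 0, 5, 7, 8, 10, 11.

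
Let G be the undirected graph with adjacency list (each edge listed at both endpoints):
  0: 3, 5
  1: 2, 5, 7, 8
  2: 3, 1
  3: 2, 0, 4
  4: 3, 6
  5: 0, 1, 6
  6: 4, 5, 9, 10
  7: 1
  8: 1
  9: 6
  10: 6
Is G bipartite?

No

The cycle 4-3-0-5-6-4 has length 5, which is odd, so the graph is not bipartite.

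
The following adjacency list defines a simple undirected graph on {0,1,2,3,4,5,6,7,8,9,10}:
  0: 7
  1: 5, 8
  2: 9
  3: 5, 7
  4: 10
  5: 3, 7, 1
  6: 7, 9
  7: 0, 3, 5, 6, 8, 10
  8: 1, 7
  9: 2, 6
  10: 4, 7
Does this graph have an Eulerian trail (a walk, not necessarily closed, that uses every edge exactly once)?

No

Degrees: 0:1, 1:2, 2:1, 3:2, 4:1, 5:3, 6:2, 7:6, 8:2, 9:2, 10:2
Odd-degree vertices: 0, 2, 4, 5 (4 total).
An Eulerian trail requires 0 or 2 odd-degree vertices; here there are 4.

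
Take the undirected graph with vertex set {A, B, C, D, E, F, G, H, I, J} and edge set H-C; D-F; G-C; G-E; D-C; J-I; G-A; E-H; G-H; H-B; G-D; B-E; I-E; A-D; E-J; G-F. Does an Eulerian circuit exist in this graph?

Degrees: A:2, B:2, C:3, D:4, E:5, F:2, G:6, H:4, I:2, J:2
Vertices with odd degree: C, E. An Eulerian circuit requires all degrees even.

No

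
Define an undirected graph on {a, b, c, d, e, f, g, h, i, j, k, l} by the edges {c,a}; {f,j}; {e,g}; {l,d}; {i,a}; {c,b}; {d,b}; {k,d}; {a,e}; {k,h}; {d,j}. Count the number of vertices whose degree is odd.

6

Degrees: a:3, b:2, c:2, d:4, e:2, f:1, g:1, h:1, i:1, j:2, k:2, l:1
Odd-degree vertices: a, f, g, h, i, l.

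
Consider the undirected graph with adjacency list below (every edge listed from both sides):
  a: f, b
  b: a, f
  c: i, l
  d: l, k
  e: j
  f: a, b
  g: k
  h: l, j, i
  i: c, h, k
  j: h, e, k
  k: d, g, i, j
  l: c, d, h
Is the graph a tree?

No

The graph has 12 vertices and 14 edges.
It is not connected, so it is not a tree.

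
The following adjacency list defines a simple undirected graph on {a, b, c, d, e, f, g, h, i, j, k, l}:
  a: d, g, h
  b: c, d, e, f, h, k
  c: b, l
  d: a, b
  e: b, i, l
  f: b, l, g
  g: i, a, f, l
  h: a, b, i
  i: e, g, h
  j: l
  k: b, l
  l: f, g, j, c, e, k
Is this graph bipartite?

No

f-g-l-f is an odd cycle (length 3), and a bipartite graph can contain only even cycles.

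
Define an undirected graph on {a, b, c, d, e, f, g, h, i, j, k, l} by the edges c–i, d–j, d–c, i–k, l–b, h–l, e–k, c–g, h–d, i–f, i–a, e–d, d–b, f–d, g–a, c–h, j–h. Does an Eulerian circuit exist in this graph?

Yes

Degrees: a:2, b:2, c:4, d:6, e:2, f:2, g:2, h:4, i:4, j:2, k:2, l:2
All degrees are even and the non-isolated vertices are connected — an Eulerian circuit exists.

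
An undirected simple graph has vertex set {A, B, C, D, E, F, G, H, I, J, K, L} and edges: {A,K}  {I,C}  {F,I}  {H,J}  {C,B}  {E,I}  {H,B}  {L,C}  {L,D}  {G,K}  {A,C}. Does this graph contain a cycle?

No

The graph has 12 vertices, 11 edges, and 1 connected component.
A forest on 12 vertices with 1 component has exactly 11 edges, which matches — so no cycle.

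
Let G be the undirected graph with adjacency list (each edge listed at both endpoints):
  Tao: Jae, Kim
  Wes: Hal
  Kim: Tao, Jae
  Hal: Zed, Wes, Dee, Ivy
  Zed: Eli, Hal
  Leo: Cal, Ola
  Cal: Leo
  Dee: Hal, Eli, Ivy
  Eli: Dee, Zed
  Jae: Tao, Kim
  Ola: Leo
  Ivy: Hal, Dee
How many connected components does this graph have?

3

Component: {Tao, Kim, Jae}
Component: {Leo, Cal, Ola}
Component: {Wes, Hal, Zed, Dee, Eli, Ivy}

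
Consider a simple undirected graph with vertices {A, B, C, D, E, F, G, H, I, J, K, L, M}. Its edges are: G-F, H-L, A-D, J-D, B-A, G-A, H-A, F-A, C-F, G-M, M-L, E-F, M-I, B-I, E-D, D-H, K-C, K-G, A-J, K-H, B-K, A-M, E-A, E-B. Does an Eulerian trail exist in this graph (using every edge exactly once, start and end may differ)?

Degrees: A:8, B:4, C:2, D:4, E:4, F:4, G:4, H:4, I:2, J:2, K:4, L:2, M:4
Odd-degree vertices: none (0 total).
With 0 odd-degree vertices and all edges in one connected piece, an Eulerian trail exists.

Yes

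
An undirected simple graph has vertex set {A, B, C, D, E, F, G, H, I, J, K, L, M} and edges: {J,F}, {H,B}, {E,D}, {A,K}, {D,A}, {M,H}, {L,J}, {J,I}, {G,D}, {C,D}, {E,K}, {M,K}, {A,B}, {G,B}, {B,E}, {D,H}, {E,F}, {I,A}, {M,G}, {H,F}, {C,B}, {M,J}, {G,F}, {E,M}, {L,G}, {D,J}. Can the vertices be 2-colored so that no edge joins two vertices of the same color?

No

The cycle E-K-M-E has length 3, which is odd, so the graph is not bipartite.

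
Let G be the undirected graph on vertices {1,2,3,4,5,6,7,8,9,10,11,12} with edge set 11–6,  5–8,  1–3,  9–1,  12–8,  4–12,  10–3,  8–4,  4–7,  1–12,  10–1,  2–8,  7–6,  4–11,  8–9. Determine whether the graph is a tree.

No

|V| = 12, |E| = 15.
A tree on 12 vertices has exactly 11 edges; this graph has 15, so it contains a cycle and is not a tree.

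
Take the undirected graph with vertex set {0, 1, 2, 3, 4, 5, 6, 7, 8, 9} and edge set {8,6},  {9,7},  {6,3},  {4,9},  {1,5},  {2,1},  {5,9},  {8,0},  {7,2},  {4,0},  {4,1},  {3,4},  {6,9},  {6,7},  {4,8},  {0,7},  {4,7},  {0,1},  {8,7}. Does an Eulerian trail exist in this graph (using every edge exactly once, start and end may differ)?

Yes

Degrees: 0:4, 1:4, 2:2, 3:2, 4:6, 5:2, 6:4, 7:6, 8:4, 9:4
Odd-degree vertices: none (0 total).
The non-isolated vertices are connected and exactly 0 have odd degree, so an Eulerian trail exists.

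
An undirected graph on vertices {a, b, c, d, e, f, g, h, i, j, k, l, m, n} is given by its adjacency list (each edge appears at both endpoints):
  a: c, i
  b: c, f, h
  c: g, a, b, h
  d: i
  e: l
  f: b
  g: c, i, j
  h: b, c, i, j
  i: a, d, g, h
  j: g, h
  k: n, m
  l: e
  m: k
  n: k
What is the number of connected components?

3

Component: {e, l}
Component: {k, m, n}
Component: {a, b, c, d, f, g, h, i, j}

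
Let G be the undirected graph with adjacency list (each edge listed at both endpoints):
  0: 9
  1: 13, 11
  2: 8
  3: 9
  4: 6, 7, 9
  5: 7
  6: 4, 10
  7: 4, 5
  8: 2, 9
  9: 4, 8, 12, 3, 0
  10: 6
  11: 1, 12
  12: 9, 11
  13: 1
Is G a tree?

|V| = 14, |E| = 13.
Connected and |E| = |V| - 1, which characterizes a tree.

Yes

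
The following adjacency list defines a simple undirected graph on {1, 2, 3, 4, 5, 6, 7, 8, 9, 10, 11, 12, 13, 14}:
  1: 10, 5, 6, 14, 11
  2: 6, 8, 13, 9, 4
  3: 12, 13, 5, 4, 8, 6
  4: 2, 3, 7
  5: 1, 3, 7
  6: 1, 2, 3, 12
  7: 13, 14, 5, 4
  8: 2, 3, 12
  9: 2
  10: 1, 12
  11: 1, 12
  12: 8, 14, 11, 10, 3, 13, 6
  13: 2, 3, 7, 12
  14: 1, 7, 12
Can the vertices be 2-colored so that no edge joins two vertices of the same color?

12-8-3-12 is an odd cycle (length 3), and a bipartite graph can contain only even cycles.

No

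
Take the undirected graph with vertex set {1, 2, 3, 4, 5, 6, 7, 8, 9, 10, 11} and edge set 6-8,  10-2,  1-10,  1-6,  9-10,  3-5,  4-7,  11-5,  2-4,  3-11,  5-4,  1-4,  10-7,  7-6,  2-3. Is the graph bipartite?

No

5-3-11-5 is an odd cycle (length 3), and a bipartite graph can contain only even cycles.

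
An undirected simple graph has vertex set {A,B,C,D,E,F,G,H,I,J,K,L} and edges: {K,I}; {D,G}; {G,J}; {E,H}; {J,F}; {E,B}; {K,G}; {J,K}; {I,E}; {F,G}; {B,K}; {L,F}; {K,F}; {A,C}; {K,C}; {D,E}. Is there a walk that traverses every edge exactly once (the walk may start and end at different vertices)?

No

Degrees: A:1, B:2, C:2, D:2, E:4, F:4, G:4, H:1, I:2, J:3, K:6, L:1
Odd-degree vertices: A, H, J, L (4 total).
With 4 odd-degree vertices (more than two), no single trail can use every edge.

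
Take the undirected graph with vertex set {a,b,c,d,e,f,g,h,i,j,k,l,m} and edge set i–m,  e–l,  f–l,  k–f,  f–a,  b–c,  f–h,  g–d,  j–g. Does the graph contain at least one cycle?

No

|V| = 13, |E| = 9, number of components = 4.
A forest on 13 vertices with 4 components has exactly 9 edges, which matches — so no cycle.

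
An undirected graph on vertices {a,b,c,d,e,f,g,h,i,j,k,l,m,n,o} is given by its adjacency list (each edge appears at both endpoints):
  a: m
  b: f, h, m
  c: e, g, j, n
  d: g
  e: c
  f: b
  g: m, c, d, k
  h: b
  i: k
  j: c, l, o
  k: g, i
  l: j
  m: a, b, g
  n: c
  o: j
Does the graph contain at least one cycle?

|V| = 15, |E| = 14, number of components = 1.
Since 14 = 15 - 1, the graph is a forest and contains no cycle.

No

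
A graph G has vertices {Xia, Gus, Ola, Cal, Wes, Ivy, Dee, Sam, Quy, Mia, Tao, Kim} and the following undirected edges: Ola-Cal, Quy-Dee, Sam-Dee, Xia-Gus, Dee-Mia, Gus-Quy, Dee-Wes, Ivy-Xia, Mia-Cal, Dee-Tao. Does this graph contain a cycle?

The graph has 12 vertices, 10 edges, and 2 connected components.
Since 10 = 12 - 2, the graph is a forest and contains no cycle.

No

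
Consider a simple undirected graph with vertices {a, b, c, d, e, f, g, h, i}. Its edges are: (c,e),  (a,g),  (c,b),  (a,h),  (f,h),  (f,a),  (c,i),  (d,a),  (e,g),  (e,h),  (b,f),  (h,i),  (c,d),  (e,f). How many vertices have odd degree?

Degrees: a:4, b:2, c:4, d:2, e:4, f:4, g:2, h:4, i:2
Odd-degree vertices: none.

0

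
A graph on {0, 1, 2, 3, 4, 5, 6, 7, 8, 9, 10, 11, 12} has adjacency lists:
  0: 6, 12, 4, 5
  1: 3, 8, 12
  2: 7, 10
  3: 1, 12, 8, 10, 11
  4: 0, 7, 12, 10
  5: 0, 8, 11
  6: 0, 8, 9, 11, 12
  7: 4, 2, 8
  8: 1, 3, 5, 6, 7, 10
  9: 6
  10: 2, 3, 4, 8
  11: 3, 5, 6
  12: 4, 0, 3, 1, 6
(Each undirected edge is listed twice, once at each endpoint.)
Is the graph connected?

A breadth-first search from 0 visits 0, 5, 4, 12, 6, 8, 11, 10, 7, 3, 1, 9, 2 — all 13 vertices — so the graph is connected.

Yes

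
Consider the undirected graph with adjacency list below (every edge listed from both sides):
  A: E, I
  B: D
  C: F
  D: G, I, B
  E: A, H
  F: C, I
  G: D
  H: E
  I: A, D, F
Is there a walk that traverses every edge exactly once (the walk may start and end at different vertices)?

No

Degrees: A:2, B:1, C:1, D:3, E:2, F:2, G:1, H:1, I:3
Odd-degree vertices: B, C, D, G, H, I (6 total).
An Eulerian trail requires 0 or 2 odd-degree vertices; here there are 6.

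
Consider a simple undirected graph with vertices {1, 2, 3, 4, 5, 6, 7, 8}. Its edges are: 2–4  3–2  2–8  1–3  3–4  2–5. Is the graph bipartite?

No

3-4-2-3 is an odd cycle (length 3), and a bipartite graph can contain only even cycles.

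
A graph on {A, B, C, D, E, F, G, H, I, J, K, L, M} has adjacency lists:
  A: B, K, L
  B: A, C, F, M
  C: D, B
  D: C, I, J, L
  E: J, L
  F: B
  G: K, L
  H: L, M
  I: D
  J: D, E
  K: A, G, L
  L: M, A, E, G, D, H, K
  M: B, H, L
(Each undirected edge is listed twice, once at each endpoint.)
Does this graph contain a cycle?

Yes

|V| = 13, |E| = 18, number of components = 1.
One cycle is L-D-C-B-M-H-L.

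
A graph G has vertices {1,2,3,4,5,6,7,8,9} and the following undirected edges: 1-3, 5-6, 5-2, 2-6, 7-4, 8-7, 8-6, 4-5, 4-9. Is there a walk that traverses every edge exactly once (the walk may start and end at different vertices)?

No

Degrees: 1:1, 2:2, 3:1, 4:3, 5:3, 6:3, 7:2, 8:2, 9:1
Odd-degree vertices: 1, 3, 4, 5, 6, 9 (6 total).
With 6 odd-degree vertices (more than two), no single trail can use every edge.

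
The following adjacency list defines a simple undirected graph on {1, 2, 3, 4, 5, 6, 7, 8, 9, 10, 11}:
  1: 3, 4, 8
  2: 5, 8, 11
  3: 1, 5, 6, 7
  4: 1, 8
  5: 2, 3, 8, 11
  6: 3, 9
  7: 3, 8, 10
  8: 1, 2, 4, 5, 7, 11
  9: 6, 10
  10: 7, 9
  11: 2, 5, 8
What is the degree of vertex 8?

Neighbors of 8: 1, 2, 4, 5, 7, 11.

6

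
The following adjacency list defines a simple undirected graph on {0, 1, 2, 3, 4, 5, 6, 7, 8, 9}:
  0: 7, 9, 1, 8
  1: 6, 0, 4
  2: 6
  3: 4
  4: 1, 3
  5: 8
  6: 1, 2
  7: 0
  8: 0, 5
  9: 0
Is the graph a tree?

|V| = 10, |E| = 9.
It is connected with exactly 9 edges, hence acyclic — it is a tree.

Yes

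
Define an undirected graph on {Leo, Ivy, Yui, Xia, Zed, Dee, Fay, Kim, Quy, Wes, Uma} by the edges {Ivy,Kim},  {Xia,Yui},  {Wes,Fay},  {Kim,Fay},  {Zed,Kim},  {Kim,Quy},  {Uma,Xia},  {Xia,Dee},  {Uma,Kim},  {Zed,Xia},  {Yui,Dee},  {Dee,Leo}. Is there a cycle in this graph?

Yes

The graph has 11 vertices, 12 edges, and 1 connected component.
One cycle is Dee-Xia-Yui-Dee.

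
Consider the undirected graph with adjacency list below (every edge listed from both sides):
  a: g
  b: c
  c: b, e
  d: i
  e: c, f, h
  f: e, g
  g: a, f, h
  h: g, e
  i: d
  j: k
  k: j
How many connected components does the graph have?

3

Component: {d, i}
Component: {j, k}
Component: {a, b, c, e, f, g, h}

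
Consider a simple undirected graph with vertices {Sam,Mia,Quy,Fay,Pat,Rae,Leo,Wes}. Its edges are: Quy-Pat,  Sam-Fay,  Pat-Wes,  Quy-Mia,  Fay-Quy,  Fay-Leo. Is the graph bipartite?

Yes

Color {Mia, Fay, Pat, Rae} black and {Sam, Quy, Leo, Wes} white. No edge joins two same-colored vertices, so the graph is bipartite.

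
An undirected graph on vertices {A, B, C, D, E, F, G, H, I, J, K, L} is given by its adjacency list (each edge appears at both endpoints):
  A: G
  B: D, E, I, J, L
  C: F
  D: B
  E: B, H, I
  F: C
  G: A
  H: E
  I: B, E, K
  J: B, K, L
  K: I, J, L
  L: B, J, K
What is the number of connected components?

3

Component: {A, G}
Component: {C, F}
Component: {B, D, E, H, I, J, K, L}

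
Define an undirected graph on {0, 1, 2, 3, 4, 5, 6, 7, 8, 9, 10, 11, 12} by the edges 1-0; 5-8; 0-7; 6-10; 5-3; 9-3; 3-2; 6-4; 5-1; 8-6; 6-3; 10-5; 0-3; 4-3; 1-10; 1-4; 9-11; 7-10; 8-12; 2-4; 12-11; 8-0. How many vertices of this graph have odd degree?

Degrees: 0:4, 1:4, 2:2, 3:6, 4:4, 5:4, 6:4, 7:2, 8:4, 9:2, 10:4, 11:2, 12:2
Odd-degree vertices: none.

0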